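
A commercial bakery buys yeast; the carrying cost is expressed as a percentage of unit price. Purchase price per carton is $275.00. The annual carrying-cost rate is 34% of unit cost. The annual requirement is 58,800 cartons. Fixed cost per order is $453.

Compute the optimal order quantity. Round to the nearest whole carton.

755 cartons

Holding cost per carton per year: H = 34% × $275 = $93.5000
2DS/H = 2·58,800·453/93.5 = 569,762.57
EOQ = √569,762.57 ≈ 754.83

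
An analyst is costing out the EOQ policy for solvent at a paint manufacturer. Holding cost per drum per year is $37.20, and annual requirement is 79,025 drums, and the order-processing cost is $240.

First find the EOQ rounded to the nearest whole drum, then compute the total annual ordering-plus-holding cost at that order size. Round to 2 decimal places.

EOQ = √(2DS/H) = √(2 × 79,025 × 240 / 37.2)
    = √(1,019,677.42) ≈ 1,009.79 → Q = 1,010 drums
Ordering: D/Q × S = 79,025/1,010 × $240 = $18,778.22
Holding:  Q/2 × H = 1,010/2 × $37.2 = $18,786.00
Total = $18,778.22 + $18,786.00 = $37,564.22

$37,564.22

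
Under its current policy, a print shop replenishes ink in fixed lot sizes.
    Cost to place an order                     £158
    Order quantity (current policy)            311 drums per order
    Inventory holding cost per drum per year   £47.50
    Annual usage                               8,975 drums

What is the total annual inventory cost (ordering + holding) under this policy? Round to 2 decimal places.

£11,945.90

Ordering: D/Q × S = 8,975/311 × £158 = £4,559.65
Holding:  Q/2 × H = 311/2 × £47.5 = £7,386.25
Total = £4,559.65 + £7,386.25 = £11,945.90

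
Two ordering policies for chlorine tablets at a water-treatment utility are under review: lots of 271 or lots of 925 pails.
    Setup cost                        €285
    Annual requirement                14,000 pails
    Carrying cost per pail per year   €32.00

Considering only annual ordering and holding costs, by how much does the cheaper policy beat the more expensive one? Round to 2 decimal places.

TC(Q) = (D/Q)S + (Q/2)H
TC(271) = (14,000/271)×285 + (271/2)×32 = €19,059.25
TC(925) = (14,000/925)×285 + (925/2)×32 = €19,113.51
|ΔTC| = |€19,059.25 − €19,113.51| = €54.27

€54.27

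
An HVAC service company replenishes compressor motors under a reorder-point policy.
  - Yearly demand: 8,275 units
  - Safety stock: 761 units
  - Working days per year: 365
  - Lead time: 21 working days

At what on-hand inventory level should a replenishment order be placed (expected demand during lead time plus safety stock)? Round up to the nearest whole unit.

Daily demand d = 8,275 / 365 = 22.671 units/day
Demand during lead time = 22.671 × 21 = 476.10
Reorder point = 476.10 + 761 = 1,237.10 → round up

1,238 units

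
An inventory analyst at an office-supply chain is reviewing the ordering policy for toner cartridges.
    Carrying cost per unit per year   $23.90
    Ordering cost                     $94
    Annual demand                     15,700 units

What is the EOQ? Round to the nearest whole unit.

351 units

2DS/H = 2·15,700·94/23.9 = 123,497.91
EOQ = √123,497.91 ≈ 351.42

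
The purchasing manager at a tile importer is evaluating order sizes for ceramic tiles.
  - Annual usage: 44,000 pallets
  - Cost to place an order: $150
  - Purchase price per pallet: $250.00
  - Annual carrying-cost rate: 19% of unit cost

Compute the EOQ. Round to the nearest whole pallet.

H = i·C = 0.19 × $250 = $47.5000 per pallet-year
EOQ = √(2DS/H) = √(2 × 44,000 × 150 / 47.5)
    = √(277,894.74) ≈ 527.16

527 pallets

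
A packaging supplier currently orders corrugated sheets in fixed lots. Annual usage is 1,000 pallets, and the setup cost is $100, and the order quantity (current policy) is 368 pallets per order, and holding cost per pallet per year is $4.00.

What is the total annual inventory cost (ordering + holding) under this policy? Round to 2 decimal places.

Ordering: D/Q × S = 1,000/368 × $100 = $271.74
Holding:  Q/2 × H = 368/2 × $4 = $736.00
Total = $271.74 + $736.00 = $1,007.74

$1,007.74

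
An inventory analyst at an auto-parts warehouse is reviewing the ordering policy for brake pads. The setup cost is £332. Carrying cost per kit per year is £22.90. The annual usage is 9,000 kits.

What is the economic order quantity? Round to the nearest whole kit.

511 kits

EOQ = √(2DS/H) = √(2 × 9,000 × 332 / 22.9)
    = √(260,960.70) ≈ 510.84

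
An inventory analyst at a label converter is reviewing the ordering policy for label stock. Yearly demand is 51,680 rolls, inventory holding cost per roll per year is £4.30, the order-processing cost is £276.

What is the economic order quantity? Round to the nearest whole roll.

2,576 rolls

EOQ = √(2DS/H) = √(2 × 51,680 × 276 / 4.3)
    = √(6,634,269.77) ≈ 2,575.71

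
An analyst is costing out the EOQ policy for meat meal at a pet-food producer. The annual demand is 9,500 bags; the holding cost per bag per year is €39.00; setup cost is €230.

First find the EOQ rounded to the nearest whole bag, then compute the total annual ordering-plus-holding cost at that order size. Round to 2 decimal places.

€13,054.89

Q* = √(2·D·S / H) = √(2·9,500·230 / 39) = √112,051.3 ≈ 334.74 → Q = 335 bags
Orders/yr = 9,500/335 = 28.358; ordering cost = 28.358 × €230 = €6,522.39
Average inventory = 335/2 = 167.5; holding cost = 167.5 × €39 = €6,532.50
Total = €6,522.39 + €6,532.50 = €13,054.89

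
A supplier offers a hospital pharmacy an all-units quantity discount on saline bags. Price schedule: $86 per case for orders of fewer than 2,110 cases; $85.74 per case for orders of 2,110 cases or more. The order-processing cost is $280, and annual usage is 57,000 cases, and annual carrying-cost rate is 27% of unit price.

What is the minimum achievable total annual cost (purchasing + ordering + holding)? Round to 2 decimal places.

H₁ = 27%×$86 = $23.2200;  H₂ = 27%×$85.74 = $23.1498
EOQ₁ = √(2×57,000×280/23.2200) = 1,172.47  (< 2,110, feasible at tier 1)
EOQ₂ = √(2×57,000×280/23.1498) = 1,174.24  (< 2,110 → use Q = 2,110 at tier-2 price)
TC(tier 1 (EOQ₁), Q≈1,172.5) = $4,929,224.67
TC(tier 2, Q≈2,110.0) = $4,919,167.02
Minimum at tier 2: $4,919,167.02

$4,919,167.02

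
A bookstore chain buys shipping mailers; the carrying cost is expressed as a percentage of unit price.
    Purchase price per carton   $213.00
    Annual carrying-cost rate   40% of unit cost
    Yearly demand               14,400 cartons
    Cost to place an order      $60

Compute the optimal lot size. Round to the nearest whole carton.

H = i·C = 0.4 × $213 = $85.2000 per carton-year
2DS/H = 2·14,400·60/85.2 = 20,281.69
EOQ = √20,281.69 ≈ 142.41

142 cartons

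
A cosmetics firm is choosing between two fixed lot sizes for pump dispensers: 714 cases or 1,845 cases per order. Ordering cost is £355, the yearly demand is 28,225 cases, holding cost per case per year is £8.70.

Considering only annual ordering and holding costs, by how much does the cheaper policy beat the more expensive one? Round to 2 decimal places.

Annual cost at Q: ordering D·S/Q plus holding Q·H/2.
TC(714) = (28,225/714)×355 + (714/2)×8.7 = £17,139.34
TC(1,845) = (28,225/1,845)×355 + (1,845/2)×8.7 = £13,456.58
Lots of 1,845 are cheaper by £3,682.76.

£3,682.76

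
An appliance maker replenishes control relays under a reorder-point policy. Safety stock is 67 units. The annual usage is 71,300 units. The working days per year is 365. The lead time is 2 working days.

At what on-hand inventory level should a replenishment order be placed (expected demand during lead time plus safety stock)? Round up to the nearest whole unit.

Daily demand d = 71,300 / 365 = 195.342 units/day
Demand during lead time = 195.342 × 2 = 390.68
Reorder point = 390.68 + 67 = 457.68 → round up

458 units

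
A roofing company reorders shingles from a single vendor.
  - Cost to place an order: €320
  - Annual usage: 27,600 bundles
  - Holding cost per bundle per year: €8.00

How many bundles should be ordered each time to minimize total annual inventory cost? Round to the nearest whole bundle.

Q* = √(2·D·S / H) = √(2·27,600·320 / 8) = √2,208,000.0 ≈ 1,485.93

1,486 bundles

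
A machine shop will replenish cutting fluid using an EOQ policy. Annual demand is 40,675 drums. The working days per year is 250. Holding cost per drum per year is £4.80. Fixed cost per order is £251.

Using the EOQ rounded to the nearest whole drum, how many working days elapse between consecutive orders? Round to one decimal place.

12.7 days

2DS/H = 2·40,675·251/4.8 = 4,253,927.08
EOQ = √4,253,927.08 ≈ 2,062.51 → Q = 2,063 drums
T = Q/D × 250 days = 2,063/40,675 × 250 = 12.680 days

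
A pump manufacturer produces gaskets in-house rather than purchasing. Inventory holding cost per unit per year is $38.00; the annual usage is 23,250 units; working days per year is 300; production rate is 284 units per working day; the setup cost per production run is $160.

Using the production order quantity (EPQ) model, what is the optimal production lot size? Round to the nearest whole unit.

519 units

d = 23,250/300 = 77.5000 units/day;  effective holding cost H(1 − d/p) = 38·(1 − 77.5000/284) = 27.63028
Q* = √(2DS / H_eff) = √(2·23,250·160 / 27.63028) ≈ 518.91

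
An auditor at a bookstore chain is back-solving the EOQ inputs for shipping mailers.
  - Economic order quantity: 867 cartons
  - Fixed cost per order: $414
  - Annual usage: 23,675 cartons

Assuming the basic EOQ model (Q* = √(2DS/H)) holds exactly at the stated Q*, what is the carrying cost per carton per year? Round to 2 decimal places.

EOQ relation: Q² = 2DS/H, so rearrange for the unknown.
H = 2DS / Q² = 2 × 23,675 × 414 / 867² = 26.0785

$26.08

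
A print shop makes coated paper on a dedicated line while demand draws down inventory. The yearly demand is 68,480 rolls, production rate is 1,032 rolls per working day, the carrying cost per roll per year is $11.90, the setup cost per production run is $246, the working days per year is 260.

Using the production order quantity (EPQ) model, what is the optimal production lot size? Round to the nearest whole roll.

d = 68,480/260 = 263.3846 rolls/day;  effective holding cost H(1 − d/p) = 11.9·(1 − 263.3846/1032) = 8.86291
Q* = √(2DS / H_eff) = √(2·68,480·246 / 8.86291) ≈ 1,949.74

1,950 rolls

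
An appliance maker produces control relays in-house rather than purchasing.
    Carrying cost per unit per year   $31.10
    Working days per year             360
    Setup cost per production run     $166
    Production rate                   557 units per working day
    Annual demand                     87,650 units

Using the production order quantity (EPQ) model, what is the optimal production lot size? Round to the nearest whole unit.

Daily demand d = 87,650/360 = 243.472; p = 557; 1 − d/p = 0.56289
EPQ = √(2DS / (H(1 − d/p)))
    = √(2 × 87,650 × 166 / (31.1 × 0.56289)) ≈ 1,289.30

1,289 units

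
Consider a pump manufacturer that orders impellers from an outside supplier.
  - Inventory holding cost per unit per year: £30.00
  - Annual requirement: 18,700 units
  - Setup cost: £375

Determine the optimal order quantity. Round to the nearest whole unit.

EOQ = √(2DS/H) = √(2 × 18,700 × 375 / 30)
    = √(467,500.00) ≈ 683.74

684 units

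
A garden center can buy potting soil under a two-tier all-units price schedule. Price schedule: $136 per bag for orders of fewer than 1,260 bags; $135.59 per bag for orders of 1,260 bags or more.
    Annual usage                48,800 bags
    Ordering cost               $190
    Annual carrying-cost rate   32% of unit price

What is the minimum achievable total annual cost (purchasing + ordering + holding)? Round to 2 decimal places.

H₁ = 32%×$136 = $43.5200;  H₂ = 32%×$135.59 = $43.3888
EOQ₁ = √(2×48,800×190/43.5200) = 652.77  (< 1,260, feasible at tier 1)
EOQ₂ = √(2×48,800×190/43.3888) = 653.75  (< 1,260 → use Q = 1,260 at tier-2 price)
TC(tier 1 (EOQ₁), Q≈652.8) = $6,665,208.36
TC(tier 2, Q≈1,260.0) = $6,651,485.67
Minimum at tier 2: $6,651,485.67

$6,651,485.67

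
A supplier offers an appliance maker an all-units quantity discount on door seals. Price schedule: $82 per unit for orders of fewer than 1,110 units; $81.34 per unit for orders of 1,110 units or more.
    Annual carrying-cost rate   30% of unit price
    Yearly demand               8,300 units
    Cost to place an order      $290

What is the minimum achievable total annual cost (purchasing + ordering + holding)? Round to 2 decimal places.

H₁ = 30%×$82 = $24.6000;  H₂ = 30%×$81.34 = $24.4020
EOQ₁ = √(2×8,300×290/24.6000) = 442.37  (< 1,110, feasible at tier 1)
EOQ₂ = √(2×8,300×290/24.4020) = 444.16  (< 1,110 → use Q = 1,110 at tier-2 price)
TC(tier 1 (EOQ₁), Q≈442.4) = $691,482.30
TC(tier 2, Q≈1,110.0) = $690,833.58
Minimum at tier 2: $690,833.58

$690,833.58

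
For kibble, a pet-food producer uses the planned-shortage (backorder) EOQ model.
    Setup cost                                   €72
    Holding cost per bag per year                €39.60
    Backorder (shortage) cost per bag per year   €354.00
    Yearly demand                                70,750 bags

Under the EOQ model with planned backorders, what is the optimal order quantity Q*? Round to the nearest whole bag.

Q* = √(2DS/H) · √((H + b)/b)
   = √(2 × 70,750 × 72 / 39.6) · √((39.6 + 354) / 354)
   = 507.221 × 1.0544 ≈ 534.84

535 bags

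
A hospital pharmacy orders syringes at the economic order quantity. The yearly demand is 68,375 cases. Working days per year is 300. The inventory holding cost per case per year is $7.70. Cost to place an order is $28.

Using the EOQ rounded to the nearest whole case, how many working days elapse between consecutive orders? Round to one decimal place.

2DS/H = 2·68,375·28/7.7 = 497,272.73
EOQ = √497,272.73 ≈ 705.18 → Q = 705 cases
T = Q/D × 300 days = 705/68,375 × 300 = 3.093 days

3.1 days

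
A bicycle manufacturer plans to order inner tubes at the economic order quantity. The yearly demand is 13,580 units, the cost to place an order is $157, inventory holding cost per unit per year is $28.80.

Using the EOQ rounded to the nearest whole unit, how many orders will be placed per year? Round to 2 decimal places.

2DS/H = 2·13,580·157/28.8 = 148,059.72
EOQ = √148,059.72 ≈ 384.79 → Q = 385
Orders per year = D/Q = 13,580 / 385 = 35.273

35.27 orders per year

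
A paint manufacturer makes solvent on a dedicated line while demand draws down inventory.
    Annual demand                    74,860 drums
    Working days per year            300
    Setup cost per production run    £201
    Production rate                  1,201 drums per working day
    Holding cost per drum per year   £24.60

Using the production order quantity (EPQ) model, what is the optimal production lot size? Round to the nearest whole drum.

Daily demand d = 74,860/300 = 249.533; p = 1201; 1 − d/p = 0.79223
EPQ = √(2DS / (H(1 − d/p)))
    = √(2 × 74,860 × 201 / (24.6 × 0.79223)) ≈ 1,242.64

1,243 drums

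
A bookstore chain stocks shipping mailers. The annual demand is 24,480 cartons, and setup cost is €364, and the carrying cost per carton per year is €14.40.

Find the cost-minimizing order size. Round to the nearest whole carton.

Optimal lot size Q* = (2 × 24,480 × €364 / €14.4)^½ ≈ 1,112.47

1,112 cartons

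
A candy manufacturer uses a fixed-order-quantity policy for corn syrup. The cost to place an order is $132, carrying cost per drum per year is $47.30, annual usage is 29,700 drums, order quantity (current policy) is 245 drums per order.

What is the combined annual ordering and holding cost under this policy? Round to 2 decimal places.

$21,795.88

Orders/yr = 29,700/245 = 121.224; ordering cost = 121.224 × $132 = $16,001.63
Average inventory = 245/2 = 122.5; holding cost = 122.5 × $47.3 = $5,794.25
Total = $16,001.63 + $5,794.25 = $21,795.88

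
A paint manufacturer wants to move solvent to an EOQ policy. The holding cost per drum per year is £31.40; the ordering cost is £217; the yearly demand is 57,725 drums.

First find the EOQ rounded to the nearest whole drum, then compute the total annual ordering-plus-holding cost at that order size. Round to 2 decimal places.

£28,047.34

2DS/H = 2·57,725·217/31.4 = 797,855.10
EOQ = √797,855.10 ≈ 893.23 → Q = 893 drums
Ordering: D/Q × S = 57,725/893 × £217 = £14,027.24
Holding:  Q/2 × H = 893/2 × £31.4 = £14,020.10
Total = £14,027.24 + £14,020.10 = £28,047.34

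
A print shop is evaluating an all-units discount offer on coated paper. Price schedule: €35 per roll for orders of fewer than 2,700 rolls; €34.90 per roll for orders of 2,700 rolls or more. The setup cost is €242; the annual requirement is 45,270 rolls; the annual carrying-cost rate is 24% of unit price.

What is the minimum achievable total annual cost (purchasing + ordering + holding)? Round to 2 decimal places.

H₁ = 24%×€35 = €8.4000;  H₂ = 24%×€34.90 = €8.3760
EOQ₁ = √(2×45,270×242/8.4000) = 1,615.06  (< 2,700, feasible at tier 1)
EOQ₂ = √(2×45,270×242/8.3760) = 1,617.37  (< 2,700 → use Q = 2,700 at tier-2 price)
TC(tier 1 (EOQ₁), Q≈1,615.1) = €1,598,016.49
TC(tier 2, Q≈2,700.0) = €1,595,288.13
Minimum at tier 2: €1,595,288.13

€1,595,288.13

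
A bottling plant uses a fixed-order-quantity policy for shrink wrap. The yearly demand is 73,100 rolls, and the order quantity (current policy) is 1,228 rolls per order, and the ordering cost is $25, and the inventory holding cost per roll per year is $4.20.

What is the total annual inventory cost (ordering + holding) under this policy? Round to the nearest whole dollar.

$4,067

Orders/yr = 73,100/1,228 = 59.528; ordering cost = 59.528 × $25 = $1,488.19
Average inventory = 1,228/2 = 614; holding cost = 614 × $4.2 = $2,578.80
Total = $1,488.19 + $2,578.80 = $4,066.99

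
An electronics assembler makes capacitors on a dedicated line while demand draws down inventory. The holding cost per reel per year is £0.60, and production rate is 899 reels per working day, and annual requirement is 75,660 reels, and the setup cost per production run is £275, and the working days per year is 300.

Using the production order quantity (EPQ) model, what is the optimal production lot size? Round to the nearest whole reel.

Daily demand d = 75,660/300 = 252.200; p = 899; 1 − d/p = 0.71947
EPQ = √(2DS / (H(1 − d/p)))
    = √(2 × 75,660 × 275 / (0.6 × 0.71947)) ≈ 9,818.24

9,818 reels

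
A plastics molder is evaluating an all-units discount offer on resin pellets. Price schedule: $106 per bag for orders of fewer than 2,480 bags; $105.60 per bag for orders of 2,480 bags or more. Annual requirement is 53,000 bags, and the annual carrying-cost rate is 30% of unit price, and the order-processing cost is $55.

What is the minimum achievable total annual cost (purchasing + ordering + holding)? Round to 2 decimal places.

$5,631,615.95

H₁ = 30%×$106 = $31.8000;  H₂ = 30%×$105.60 = $31.6800
EOQ₁ = √(2×53,000×55/31.8000) = 428.17  (< 2,480, feasible at tier 1)
EOQ₂ = √(2×53,000×55/31.6800) = 428.98  (< 2,480 → use Q = 2,480 at tier-2 price)
TC(tier 1 (EOQ₁), Q≈428.2) = $5,631,615.95
TC(tier 2, Q≈2,480.0) = $5,637,258.60
Minimum at tier 1 (EOQ₁): $5,631,615.95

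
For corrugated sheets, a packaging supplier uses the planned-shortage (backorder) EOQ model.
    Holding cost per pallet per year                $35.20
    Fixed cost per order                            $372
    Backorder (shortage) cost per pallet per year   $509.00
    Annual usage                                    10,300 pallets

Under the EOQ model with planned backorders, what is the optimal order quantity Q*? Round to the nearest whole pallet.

Basic EOQ = √(2·10,300·372/35.2) = 466.588
Backorder adjustment √((H+b)/b) = √((35.2+509)/509) = 1.0340
Q* = 466.588 × 1.0340 ≈ 482.45

482 pallets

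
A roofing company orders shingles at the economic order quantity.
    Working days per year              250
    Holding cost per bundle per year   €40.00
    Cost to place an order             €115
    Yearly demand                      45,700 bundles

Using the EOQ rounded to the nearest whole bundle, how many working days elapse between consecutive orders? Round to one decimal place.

2DS/H = 2·45,700·115/40 = 262,775.00
EOQ = √262,775.00 ≈ 512.62 → Q = 513 bundles
T = Q/D × 250 days = 513/45,700 × 250 = 2.806 days

2.8 days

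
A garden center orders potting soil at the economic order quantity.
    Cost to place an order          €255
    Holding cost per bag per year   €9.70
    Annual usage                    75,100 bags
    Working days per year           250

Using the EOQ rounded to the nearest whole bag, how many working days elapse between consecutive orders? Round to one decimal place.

6.6 days

Optimal lot size Q* = (2 × 75,100 × €255 / €9.7)^½ ≈ 1,987.10 → Q = 1,987 bags
Days between orders = 250 / (D/Q) = 250 / 37.796 ≈ 6.615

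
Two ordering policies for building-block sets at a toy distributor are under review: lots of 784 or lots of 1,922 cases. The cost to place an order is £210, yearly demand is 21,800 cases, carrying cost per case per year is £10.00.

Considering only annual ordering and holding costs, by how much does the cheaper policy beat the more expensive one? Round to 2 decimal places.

For each Q, cost = (D/Q)·S + (Q/2)·H.
TC(784) = (21,800/784)×210 + (784/2)×10 = £9,759.29
TC(1,922) = (21,800/1,922)×210 + (1,922/2)×10 = £11,991.89
Lots of 784 are cheaper by £2,232.61.

£2,232.61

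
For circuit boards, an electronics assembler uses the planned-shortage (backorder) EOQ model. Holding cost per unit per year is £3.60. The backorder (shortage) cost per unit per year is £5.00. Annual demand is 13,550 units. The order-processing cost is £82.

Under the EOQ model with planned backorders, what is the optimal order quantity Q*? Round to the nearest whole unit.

Q* = √(2DS/H) · √((H + b)/b)
   = √(2 × 13,550 × 82 / 3.6) · √((3.6 + 5) / 5)
   = 785.670 × 1.3115 ≈ 1,030.40

1,030 units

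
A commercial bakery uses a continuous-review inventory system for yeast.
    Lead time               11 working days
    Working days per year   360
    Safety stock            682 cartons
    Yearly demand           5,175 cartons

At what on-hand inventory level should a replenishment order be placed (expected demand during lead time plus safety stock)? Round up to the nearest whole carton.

841 cartons

Daily demand d = 5,175 / 360 = 14.375 cartons/day
Demand during lead time = 14.375 × 11 = 158.12
Reorder point = 158.12 + 682 = 840.12 → round up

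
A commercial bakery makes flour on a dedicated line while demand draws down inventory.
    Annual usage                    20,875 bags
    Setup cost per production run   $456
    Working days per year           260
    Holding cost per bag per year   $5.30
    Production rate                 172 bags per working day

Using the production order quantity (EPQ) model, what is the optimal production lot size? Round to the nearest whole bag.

d = 20,875/260 = 80.2885 bags/day;  effective holding cost H(1 − d/p) = 5.3·(1 − 80.2885/172) = 2.82600
Q* = √(2DS / H_eff) = √(2·20,875·456 / 2.82600) ≈ 2,595.52

2,596 bags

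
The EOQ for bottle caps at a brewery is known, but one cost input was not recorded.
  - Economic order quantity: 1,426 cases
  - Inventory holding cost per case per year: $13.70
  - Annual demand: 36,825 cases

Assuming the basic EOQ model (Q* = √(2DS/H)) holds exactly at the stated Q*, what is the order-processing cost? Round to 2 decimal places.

$378.26

EOQ relation: Q² = 2DS/H, so rearrange for the unknown.
S = Q²H / (2D) = 1,426² × 13.7 / (2 × 36,825) = 378.2569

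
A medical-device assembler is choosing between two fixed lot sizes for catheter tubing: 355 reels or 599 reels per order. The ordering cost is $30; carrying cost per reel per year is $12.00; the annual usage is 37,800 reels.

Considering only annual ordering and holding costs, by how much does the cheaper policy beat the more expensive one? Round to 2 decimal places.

$162.79

Annual cost at Q: ordering D·S/Q plus holding Q·H/2.
TC(355) = (37,800/355)×30 + (355/2)×12 = $5,324.37
TC(599) = (37,800/599)×30 + (599/2)×12 = $5,487.16
Cheaper: Q = 355.  Difference = $162.79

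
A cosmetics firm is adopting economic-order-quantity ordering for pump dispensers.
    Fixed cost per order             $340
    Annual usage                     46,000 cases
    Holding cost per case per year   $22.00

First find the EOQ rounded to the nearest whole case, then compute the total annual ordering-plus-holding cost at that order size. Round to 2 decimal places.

$26,232.81

EOQ = √(2DS/H) = √(2 × 46,000 × 340 / 22)
    = √(1,421,818.18) ≈ 1,192.40 → Q = 1,192 cases
Ordering: D/Q × S = 46,000/1,192 × $340 = $13,120.81
Holding:  Q/2 × H = 1,192/2 × $22 = $13,112.00
Total = $13,120.81 + $13,112.00 = $26,232.81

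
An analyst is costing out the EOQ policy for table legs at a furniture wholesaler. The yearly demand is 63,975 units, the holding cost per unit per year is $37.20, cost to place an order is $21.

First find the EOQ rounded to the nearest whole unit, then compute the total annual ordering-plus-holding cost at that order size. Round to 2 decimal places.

2DS/H = 2·63,975·21/37.2 = 72,229.84
EOQ = √72,229.84 ≈ 268.76 → Q = 269 units
Annual ordering cost = (D/Q)·S = (63,975/269) × 21 = $4,994.33
Annual holding cost  = (Q/2)·H = (269/2) × 37.2 = $5,003.40
Total = $4,994.33 + $5,003.40 = $9,997.73

$9,997.73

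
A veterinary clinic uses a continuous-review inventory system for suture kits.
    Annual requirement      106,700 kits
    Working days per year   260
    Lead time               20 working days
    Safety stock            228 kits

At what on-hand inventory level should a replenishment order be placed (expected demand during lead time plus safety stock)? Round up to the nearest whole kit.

8,436 kits

Daily demand d = 106,700 / 260 = 410.385 kits/day
Demand during lead time = 410.385 × 20 = 8,207.69
Reorder point = 8,207.69 + 228 = 8,435.69 → round up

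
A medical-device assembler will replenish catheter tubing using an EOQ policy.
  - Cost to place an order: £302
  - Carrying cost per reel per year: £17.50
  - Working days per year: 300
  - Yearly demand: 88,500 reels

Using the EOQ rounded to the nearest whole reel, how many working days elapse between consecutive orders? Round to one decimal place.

5.9 days

EOQ = √(2DS/H) = √(2 × 88,500 × 302 / 17.5)
    = √(3,054,514.29) ≈ 1,747.72 → Q = 1,748 reels
Days between orders = 300 / (D/Q) = 300 / 50.629 ≈ 5.925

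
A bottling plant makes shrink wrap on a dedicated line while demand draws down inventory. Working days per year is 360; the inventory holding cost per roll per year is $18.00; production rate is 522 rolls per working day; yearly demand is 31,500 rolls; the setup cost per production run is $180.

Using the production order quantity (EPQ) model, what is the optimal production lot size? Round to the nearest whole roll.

870 rolls

Daily demand d = 31,500/360 = 87.500; p = 522; 1 − d/p = 0.83238
EPQ = √(2DS / (H(1 − d/p)))
    = √(2 × 31,500 × 180 / (18 × 0.83238)) ≈ 869.98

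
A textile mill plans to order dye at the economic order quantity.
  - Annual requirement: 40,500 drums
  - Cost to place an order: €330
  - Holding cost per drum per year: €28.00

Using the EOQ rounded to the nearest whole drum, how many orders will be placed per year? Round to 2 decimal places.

2DS/H = 2·40,500·330/28 = 954,642.86
EOQ = √954,642.86 ≈ 977.06 → Q = 977
Orders per year = D/Q = 40,500 / 977 = 41.453

41.45 orders per year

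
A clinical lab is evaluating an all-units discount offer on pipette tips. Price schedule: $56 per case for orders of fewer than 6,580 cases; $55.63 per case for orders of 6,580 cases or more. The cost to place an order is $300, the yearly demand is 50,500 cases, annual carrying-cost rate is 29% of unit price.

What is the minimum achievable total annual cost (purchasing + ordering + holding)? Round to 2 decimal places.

$2,850,182.70

H₁ = 29%×$56 = $16.2400;  H₂ = 29%×$55.63 = $16.1327
EOQ₁ = √(2×50,500×300/16.2400) = 1,365.93  (< 6,580, feasible at tier 1)
EOQ₂ = √(2×50,500×300/16.1327) = 1,370.46  (< 6,580 → use Q = 6,580 at tier-2 price)
TC(tier 1 (EOQ₁), Q≈1,365.9) = $2,850,182.70
TC(tier 2, Q≈6,580.0) = $2,864,694.01
Minimum at tier 1 (EOQ₁): $2,850,182.70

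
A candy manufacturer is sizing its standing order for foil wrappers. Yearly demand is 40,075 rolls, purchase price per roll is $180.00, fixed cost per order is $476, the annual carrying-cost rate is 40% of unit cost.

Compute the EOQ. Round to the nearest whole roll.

728 rolls

Holding cost per roll per year: H = 40% × $180 = $72.0000
2DS/H = 2·40,075·476/72 = 529,880.56
EOQ = √529,880.56 ≈ 727.93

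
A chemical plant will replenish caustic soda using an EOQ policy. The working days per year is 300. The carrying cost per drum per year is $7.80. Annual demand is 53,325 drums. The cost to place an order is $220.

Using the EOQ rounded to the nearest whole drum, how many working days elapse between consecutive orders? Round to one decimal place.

Q* = √(2·D·S / H) = √(2·53,325·220 / 7.8) = √3,008,076.9 ≈ 1,734.38 → Q = 1,734 drums
Days between orders = 300 / (D/Q) = 300 / 30.753 ≈ 9.755

9.8 days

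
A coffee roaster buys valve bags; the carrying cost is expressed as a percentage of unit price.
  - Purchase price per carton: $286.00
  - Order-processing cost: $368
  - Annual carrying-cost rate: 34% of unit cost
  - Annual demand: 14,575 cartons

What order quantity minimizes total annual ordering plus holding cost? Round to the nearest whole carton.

332 cartons

Carrying cost H = $286 × 34% = $97.2400/carton/yr
Q* = √(2·D·S / H) = √(2·14,575·368 / 97.24) = √110,316.7 ≈ 332.14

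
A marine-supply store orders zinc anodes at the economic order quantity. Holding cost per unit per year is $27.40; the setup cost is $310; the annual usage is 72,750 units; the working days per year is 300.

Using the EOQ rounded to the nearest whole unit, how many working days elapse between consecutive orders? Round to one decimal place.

EOQ = √(2DS/H) = √(2 × 72,750 × 310 / 27.4)
    = √(1,646,167.88) ≈ 1,283.03 → Q = 1,283 units
Days between orders = 300 / (D/Q) = 300 / 56.703 ≈ 5.291

5.3 days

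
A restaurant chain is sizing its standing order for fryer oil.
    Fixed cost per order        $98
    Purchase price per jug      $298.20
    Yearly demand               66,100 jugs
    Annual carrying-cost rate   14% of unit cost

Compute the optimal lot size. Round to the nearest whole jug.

557 jugs

Holding cost per jug per year: H = 14% × $298.2 = $41.7480
EOQ = √(2DS/H) = √(2 × 66,100 × 98 / 41.748)
    = √(310,328.64) ≈ 557.07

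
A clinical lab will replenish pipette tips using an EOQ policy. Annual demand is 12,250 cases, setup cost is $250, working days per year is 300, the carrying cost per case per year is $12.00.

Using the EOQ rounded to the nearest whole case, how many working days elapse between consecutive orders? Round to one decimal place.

Optimal lot size Q* = (2 × 12,250 × $250 / $12)^½ ≈ 714.43 → Q = 714 cases
Cycle time = (working days × Q)/D = (300 × 714) / 12,250 = 17.486 days

17.5 days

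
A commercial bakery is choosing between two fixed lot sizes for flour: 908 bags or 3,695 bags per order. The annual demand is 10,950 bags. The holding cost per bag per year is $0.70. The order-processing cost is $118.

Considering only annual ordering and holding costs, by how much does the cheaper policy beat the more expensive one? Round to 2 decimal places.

TC(Q) = (D/Q)S + (Q/2)H
TC(908) = (10,950/908)×118 + (908/2)×0.7 = $1,740.82
TC(3,695) = (10,950/3,695)×118 + (3,695/2)×0.7 = $1,642.94
Lots of 3,695 are cheaper by $97.88.

$97.88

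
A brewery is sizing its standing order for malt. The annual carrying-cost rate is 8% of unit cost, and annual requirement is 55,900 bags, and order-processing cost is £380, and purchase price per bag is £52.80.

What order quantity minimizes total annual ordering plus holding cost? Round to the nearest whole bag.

Carrying cost H = £52.8 × 8% = £4.2240/bag/yr
EOQ = √(2DS/H) = √(2 × 55,900 × 380 / 4.224)
    = √(10,057,765.15) ≈ 3,171.40

3,171 bags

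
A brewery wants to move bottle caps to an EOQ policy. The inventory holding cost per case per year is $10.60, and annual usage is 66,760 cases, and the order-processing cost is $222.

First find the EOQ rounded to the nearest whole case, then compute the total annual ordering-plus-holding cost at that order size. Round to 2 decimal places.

Optimal lot size Q* = (2 × 66,760 × $222 / $10.6)^½ ≈ 1,672.23 → Q = 1,672 cases
Ordering: D/Q × S = 66,760/1,672 × $222 = $8,864.07
Holding:  Q/2 × H = 1,672/2 × $10.6 = $8,861.60
Total = $8,864.07 + $8,861.60 = $17,725.67

$17,725.67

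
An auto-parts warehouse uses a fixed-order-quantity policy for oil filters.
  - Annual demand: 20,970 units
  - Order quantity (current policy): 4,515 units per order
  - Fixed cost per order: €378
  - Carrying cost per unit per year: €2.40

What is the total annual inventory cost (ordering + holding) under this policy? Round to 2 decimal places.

€7,173.63

Ordering: D/Q × S = 20,970/4,515 × €378 = €1,755.63
Holding:  Q/2 × H = 4,515/2 × €2.4 = €5,418.00
Total = €1,755.63 + €5,418.00 = €7,173.63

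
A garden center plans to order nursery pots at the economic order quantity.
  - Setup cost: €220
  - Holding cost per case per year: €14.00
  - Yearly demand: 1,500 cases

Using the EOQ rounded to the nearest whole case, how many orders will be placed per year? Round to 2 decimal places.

6.91 orders per year

2DS/H = 2·1,500·220/14 = 47,142.86
EOQ = √47,142.86 ≈ 217.12 → Q = 217
Orders per year = D/Q = 1,500 / 217 = 6.912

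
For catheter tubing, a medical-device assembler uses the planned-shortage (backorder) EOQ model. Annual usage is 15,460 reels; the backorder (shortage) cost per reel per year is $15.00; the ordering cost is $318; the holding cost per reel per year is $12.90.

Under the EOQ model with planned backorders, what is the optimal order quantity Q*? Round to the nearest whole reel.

1,191 reels

Q* = √(2DS/H) · √((H + b)/b)
   = √(2 × 15,460 × 318 / 12.9) · √((12.9 + 15) / 15)
   = 873.049 × 1.3638 ≈ 1,190.68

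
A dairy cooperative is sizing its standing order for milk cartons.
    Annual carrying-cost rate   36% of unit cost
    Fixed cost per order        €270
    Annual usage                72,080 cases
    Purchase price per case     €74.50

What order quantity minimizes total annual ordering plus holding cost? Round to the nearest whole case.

Carrying cost H = €74.5 × 36% = €26.8200/case/yr
Optimal lot size Q* = (2 × 72,080 × €270 / €26.82)^½ ≈ 1,204.69

1,205 cases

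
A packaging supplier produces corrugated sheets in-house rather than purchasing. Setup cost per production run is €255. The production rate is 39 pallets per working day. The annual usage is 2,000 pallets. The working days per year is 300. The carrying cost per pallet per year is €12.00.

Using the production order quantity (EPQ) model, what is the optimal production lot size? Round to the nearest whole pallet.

320 pallets

Daily demand d = 2,000/300 = 6.667; p = 39; 1 − d/p = 0.82906
EPQ = √(2DS / (H(1 − d/p)))
    = √(2 × 2,000 × 255 / (12 × 0.82906)) ≈ 320.20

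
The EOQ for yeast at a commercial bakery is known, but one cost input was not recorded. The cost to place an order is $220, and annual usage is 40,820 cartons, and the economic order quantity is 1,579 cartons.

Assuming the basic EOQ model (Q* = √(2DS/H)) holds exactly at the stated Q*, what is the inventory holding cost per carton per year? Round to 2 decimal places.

$7.20

From Q* = √(2DS/H) ⇒ Q*² = 2DS/H.
H = 2DS / Q² = 2 × 40,820 × 220 / 1,579² = 7.2038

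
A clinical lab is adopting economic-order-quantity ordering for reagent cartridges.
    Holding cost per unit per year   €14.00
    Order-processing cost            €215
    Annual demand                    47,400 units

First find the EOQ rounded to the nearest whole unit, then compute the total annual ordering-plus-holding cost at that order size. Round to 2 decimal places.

2DS/H = 2·47,400·215/14 = 1,455,857.14
EOQ = √1,455,857.14 ≈ 1,206.59 → Q = 1,207 units
Ordering: D/Q × S = 47,400/1,207 × €215 = €8,443.25
Holding:  Q/2 × H = 1,207/2 × €14 = €8,449.00
Total = €8,443.25 + €8,449.00 = €16,892.25

€16,892.25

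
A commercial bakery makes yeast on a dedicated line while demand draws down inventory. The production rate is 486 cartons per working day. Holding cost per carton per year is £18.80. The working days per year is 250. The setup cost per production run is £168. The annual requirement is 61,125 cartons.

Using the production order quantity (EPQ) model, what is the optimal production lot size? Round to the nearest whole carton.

d = 61,125/250 = 244.5000 cartons/day;  effective holding cost H(1 − d/p) = 18.8·(1 − 244.5000/486) = 9.34198
Q* = √(2DS / H_eff) = √(2·61,125·168 / 9.34198) ≈ 1,482.72

1,483 cartons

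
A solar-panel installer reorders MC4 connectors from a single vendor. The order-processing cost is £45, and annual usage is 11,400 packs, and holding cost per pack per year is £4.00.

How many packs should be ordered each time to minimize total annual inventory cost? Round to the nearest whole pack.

Q* = √(2·D·S / H) = √(2·11,400·45 / 4) = √256,500.0 ≈ 506.46

506 packs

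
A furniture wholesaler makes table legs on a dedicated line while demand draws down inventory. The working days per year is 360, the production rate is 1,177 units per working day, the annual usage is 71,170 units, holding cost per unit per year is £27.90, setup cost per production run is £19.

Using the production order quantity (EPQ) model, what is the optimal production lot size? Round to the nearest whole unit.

341 units

Daily demand d = 71,170/360 = 197.694; p = 1177; 1 − d/p = 0.83204
EPQ = √(2DS / (H(1 − d/p)))
    = √(2 × 71,170 × 19 / (27.9 × 0.83204)) ≈ 341.32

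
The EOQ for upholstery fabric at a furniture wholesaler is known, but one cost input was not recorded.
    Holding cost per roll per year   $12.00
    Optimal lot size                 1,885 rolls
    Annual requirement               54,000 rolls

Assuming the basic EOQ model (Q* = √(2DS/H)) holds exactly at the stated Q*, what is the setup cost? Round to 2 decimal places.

$394.80

Since Q* = (2DS/H)^½, squaring gives Q*²·H = 2DS.
S = Q²H / (2D) = 1,885² × 12 / (2 × 54,000) = 394.8028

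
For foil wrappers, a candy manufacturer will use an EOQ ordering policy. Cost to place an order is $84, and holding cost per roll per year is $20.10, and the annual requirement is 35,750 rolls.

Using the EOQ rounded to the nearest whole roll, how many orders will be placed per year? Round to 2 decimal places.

2DS/H = 2·35,750·84/20.1 = 298,805.97
EOQ = √298,805.97 ≈ 546.63 → Q = 547
Orders per year = D/Q = 35,750 / 547 = 65.356

65.36 orders per year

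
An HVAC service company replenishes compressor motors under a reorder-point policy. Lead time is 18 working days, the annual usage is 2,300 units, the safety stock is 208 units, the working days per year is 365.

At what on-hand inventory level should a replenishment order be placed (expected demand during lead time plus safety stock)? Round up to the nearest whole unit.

322 units

Daily demand d = 2,300 / 365 = 6.301 units/day
Demand during lead time = 6.301 × 18 = 113.42
Reorder point = 113.42 + 208 = 321.42 → round up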